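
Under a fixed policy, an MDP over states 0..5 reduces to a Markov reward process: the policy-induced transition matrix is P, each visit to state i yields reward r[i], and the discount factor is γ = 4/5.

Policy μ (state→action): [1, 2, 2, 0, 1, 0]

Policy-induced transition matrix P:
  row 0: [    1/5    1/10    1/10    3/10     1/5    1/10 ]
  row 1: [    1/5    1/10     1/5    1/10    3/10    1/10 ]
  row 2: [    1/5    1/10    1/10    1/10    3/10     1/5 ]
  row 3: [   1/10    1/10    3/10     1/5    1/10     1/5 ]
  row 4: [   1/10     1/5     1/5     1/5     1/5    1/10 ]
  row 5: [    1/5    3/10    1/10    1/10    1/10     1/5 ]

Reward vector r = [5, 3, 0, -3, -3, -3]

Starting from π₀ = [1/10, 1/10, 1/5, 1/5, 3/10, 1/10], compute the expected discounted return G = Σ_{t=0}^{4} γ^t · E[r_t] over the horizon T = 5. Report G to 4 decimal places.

t=0: π = [0.1000, 0.1000, 0.2000, 0.2000, 0.3000, 0.1000], E[r] = -1.0000, γ^t·E[r] = -1.000000, running G = -1.000000
t=1: π = [0.1500, 0.1500, 0.1800, 0.1700, 0.2000, 0.1500], E[r] = -0.3600, γ^t·E[r] = -0.288000, running G = -1.288000
t=2: π = [0.1630, 0.1500, 0.1690, 0.1670, 0.2010, 0.1500], E[r] = -0.2890, γ^t·E[r] = -0.184960, running G = -1.472960
t=3: π = [0.1632, 0.1501, 0.1685, 0.1694, 0.2002, 0.1486], E[r] = -0.2883, γ^t·E[r] = -0.147610, running G = -1.620570
t=4: π = [0.1630, 0.1497, 0.1689, 0.1696, 0.2001, 0.1487], E[r] = -0.2905, γ^t·E[r] = -0.118993, running G = -1.739562

G = -1.7396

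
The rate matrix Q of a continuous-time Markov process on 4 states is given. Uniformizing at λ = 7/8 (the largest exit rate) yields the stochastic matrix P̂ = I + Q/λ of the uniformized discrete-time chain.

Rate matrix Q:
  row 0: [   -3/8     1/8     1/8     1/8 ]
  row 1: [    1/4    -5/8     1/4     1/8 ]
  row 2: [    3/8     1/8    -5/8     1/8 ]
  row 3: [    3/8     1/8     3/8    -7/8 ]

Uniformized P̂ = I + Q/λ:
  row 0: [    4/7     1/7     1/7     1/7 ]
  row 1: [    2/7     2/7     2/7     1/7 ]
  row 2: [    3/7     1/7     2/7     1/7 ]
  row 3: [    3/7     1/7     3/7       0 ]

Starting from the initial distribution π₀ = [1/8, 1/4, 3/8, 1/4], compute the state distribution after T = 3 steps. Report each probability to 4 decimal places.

π = [0.4705, 0.1669, 0.2380, 0.1246]

t=0: π = [0.1250, 0.2500, 0.3750, 0.2500]
t=1: π = [0.4107, 0.1786, 0.3036, 0.1071]
t=2: π = [0.4617, 0.1684, 0.2423, 0.1276]
t=3: π = [0.4705, 0.1669, 0.2380, 0.1246]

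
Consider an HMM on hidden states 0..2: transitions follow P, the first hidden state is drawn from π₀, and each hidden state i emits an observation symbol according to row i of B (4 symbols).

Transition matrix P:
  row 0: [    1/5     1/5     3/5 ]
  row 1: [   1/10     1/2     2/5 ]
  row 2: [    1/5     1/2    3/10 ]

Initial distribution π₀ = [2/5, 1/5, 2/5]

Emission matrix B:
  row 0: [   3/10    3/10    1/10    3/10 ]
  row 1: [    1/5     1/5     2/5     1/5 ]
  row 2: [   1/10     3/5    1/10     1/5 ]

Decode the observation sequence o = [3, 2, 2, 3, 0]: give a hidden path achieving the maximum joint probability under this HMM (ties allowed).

t=0: δ = [1.200e-01, 4.000e-02, 8.000e-02]  (obs o_0=3)
t=1: δ = [2.400e-03, 1.600e-02, 7.200e-03]  ψ = [0, 2, 0]  (obs o_1=2)
t=2: δ = [1.600e-04, 3.200e-03, 6.400e-04]  ψ = [1, 1, 1]  (obs o_2=2)
t=3: δ = [9.600e-05, 3.200e-04, 2.560e-04]  ψ = [1, 1, 1]  (obs o_3=3)
t=4: δ = [1.536e-05, 3.200e-05, 1.280e-05]  ψ = [2, 1, 1]  (obs o_4=0)
backtrack: best end state = 1; path = [2, 1, 1, 1, 1]

path = [2, 1, 1, 1, 1]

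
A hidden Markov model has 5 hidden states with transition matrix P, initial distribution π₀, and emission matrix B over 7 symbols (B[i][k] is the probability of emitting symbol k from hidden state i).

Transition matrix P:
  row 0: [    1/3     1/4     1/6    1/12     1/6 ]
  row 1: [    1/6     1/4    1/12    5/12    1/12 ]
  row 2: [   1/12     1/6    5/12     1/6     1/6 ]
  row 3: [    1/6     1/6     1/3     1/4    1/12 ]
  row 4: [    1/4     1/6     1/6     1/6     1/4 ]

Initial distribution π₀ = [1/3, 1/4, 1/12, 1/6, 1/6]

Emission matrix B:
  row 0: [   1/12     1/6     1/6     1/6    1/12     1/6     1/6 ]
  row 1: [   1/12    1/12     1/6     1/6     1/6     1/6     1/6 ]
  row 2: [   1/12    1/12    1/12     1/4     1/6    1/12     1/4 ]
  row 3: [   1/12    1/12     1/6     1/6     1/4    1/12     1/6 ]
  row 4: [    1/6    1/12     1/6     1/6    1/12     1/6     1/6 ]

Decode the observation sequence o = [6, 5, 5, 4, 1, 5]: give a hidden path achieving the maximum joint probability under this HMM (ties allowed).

t=0: δ = [5.556e-02, 4.167e-02, 2.083e-02, 2.778e-02, 2.778e-02]  (obs o_0=6)
t=1: δ = [3.086e-03, 2.315e-03, 7.716e-04, 1.447e-03, 1.543e-03]  ψ = [0, 0, 0, 1, 0]  (obs o_1=5)
t=2: δ = [1.715e-04, 1.286e-04, 4.287e-05, 8.038e-05, 8.573e-05]  ψ = [0, 0, 0, 1, 0]  (obs o_2=5)
t=3: δ = [4.763e-06, 7.144e-06, 4.763e-06, 1.340e-05, 2.381e-06]  ψ = [0, 0, 0, 1, 0]  (obs o_3=4)
t=4: δ = [3.721e-07, 1.861e-07, 3.721e-07, 2.791e-07, 9.303e-08]  ψ = [3, 3, 3, 3, 3]  (obs o_4=1)
t=5: δ = [2.067e-08, 1.550e-08, 1.292e-08, 6.460e-09, 1.034e-08]  ψ = [0, 0, 2, 1, 0]  (obs o_5=5)
backtrack: best end state = 0; path = [0, 0, 1, 3, 0, 0]

path = [0, 0, 1, 3, 0, 0]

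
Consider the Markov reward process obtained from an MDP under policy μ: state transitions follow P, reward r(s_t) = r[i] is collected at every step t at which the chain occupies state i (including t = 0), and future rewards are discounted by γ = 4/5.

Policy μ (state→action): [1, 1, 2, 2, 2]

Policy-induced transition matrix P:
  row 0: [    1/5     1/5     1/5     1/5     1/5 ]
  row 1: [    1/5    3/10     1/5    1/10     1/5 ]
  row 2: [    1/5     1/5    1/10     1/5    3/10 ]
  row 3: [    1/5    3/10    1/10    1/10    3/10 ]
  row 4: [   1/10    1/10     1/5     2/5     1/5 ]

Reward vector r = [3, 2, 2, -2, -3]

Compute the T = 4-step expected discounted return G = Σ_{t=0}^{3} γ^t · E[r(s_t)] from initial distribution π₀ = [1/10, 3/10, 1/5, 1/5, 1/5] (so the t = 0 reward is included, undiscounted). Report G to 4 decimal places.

G = 0.6777

t=0: π = [0.1000, 0.3000, 0.2000, 0.2000, 0.2000], E[r] = 0.3000, γ^t·E[r] = 0.300000, running G = 0.300000
t=1: π = [0.1800, 0.2300, 0.1600, 0.1900, 0.2400], E[r] = 0.2200, γ^t·E[r] = 0.176000, running G = 0.476000
t=2: π = [0.1760, 0.2180, 0.1650, 0.2060, 0.2350], E[r] = 0.1770, γ^t·E[r] = 0.113280, running G = 0.589280
t=3: π = [0.1765, 0.2189, 0.1629, 0.2046, 0.2371], E[r] = 0.1726, γ^t·E[r] = 0.088371, running G = 0.677651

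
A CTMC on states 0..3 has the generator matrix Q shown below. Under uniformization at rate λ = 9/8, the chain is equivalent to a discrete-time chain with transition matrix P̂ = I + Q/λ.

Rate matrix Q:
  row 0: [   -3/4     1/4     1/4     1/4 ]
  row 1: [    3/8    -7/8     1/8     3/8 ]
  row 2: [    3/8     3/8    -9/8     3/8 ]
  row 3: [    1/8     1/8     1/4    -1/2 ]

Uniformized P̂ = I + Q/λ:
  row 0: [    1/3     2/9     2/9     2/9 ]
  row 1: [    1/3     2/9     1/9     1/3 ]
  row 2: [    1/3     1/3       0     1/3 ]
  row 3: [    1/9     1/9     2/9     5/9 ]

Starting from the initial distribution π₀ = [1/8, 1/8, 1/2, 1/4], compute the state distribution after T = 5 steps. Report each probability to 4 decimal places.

t=0: π = [0.1250, 0.1250, 0.5000, 0.2500]
t=1: π = [0.2778, 0.2500, 0.0972, 0.3750]
t=2: π = [0.2500, 0.1914, 0.1728, 0.3858]
t=3: π = [0.2476, 0.1986, 0.1626, 0.3913]
t=4: π = [0.2464, 0.1968, 0.1640, 0.3928]
t=5: π = [0.2460, 0.1968, 0.1639, 0.3932]

π = [0.2460, 0.1968, 0.1639, 0.3932]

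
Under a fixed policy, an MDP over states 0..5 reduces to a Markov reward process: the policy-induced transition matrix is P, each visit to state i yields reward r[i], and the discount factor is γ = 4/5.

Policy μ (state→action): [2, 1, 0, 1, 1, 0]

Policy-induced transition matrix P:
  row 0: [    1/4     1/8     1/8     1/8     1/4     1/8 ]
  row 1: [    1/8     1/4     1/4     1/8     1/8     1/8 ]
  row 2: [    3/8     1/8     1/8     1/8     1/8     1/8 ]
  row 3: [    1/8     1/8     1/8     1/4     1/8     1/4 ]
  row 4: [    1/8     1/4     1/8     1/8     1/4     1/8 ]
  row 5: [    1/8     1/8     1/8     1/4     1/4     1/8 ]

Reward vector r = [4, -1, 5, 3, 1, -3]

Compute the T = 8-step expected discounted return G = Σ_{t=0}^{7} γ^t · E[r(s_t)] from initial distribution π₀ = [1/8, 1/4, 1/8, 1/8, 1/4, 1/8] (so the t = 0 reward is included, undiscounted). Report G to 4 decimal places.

t=0: π = [0.1250, 0.2500, 0.1250, 0.1250, 0.2500, 0.1250], E[r] = 1.1250, γ^t·E[r] = 1.125000, running G = 1.125000
t=1: π = [0.1719, 0.1875, 0.1563, 0.1563, 0.1875, 0.1406], E[r] = 1.5156, γ^t·E[r] = 1.212500, running G = 2.337500
t=2: π = [0.1855, 0.1719, 0.1484, 0.1621, 0.1875, 0.1445], E[r] = 1.5527, γ^t·E[r] = 0.993750, running G = 3.331250
t=3: π = [0.1853, 0.1699, 0.1465, 0.1633, 0.1897, 0.1453], E[r] = 1.5476, γ^t·E[r] = 0.792375, running G = 4.123625
t=4: π = [0.1848, 0.1700, 0.1462, 0.1636, 0.1900, 0.1454], E[r] = 1.5449, γ^t·E[r] = 0.632788, running G = 4.756413
t=5: π = [0.1847, 0.1700, 0.1462, 0.1636, 0.1900, 0.1454], E[r] = 1.5444, γ^t·E[r] = 0.506074, running G = 5.262486
t=6: π = [0.1846, 0.1700, 0.1462, 0.1636, 0.1900, 0.1455], E[r] = 1.5444, γ^t·E[r] = 0.404849, running G = 5.667336
t=7: π = [0.1846, 0.1700, 0.1463, 0.1636, 0.1900, 0.1455], E[r] = 1.5444, γ^t·E[r] = 0.323880, running G = 5.991216

G = 5.9912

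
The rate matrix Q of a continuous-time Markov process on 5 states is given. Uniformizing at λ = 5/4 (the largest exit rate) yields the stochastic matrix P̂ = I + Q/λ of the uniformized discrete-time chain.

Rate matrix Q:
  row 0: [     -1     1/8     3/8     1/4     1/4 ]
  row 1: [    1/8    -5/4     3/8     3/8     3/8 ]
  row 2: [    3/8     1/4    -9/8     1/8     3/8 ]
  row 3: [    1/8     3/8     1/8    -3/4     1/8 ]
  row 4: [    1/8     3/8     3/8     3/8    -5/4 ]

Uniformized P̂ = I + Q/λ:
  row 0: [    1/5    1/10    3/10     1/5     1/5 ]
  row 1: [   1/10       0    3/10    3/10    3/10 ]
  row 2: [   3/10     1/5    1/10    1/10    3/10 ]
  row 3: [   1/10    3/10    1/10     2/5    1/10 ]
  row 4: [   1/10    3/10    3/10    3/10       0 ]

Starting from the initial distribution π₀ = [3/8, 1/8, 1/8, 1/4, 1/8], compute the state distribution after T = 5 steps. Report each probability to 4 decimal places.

π = [0.1566, 0.1908, 0.2051, 0.2704, 0.1771]

t=0: π = [0.3750, 0.1250, 0.1250, 0.2500, 0.1250]
t=1: π = [0.1625, 0.1750, 0.2250, 0.2625, 0.1750]
t=2: π = [0.1613, 0.1925, 0.2025, 0.2650, 0.1788]
t=3: π = [0.1566, 0.1898, 0.2065, 0.2699, 0.1773]
t=4: π = [0.1570, 0.1911, 0.2047, 0.2700, 0.1772]
t=5: π = [0.1566, 0.1908, 0.2051, 0.2704, 0.1771]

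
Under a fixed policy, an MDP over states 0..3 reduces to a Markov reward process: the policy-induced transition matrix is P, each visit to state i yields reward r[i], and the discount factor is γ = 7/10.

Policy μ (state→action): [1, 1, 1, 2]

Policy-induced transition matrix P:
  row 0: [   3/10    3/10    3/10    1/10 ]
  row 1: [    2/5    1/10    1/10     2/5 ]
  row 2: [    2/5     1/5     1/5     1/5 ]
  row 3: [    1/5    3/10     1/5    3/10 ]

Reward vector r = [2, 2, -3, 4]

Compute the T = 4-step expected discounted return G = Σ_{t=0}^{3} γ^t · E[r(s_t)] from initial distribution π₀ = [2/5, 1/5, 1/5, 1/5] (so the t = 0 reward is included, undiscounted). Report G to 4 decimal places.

G = 3.5314

t=0: π = [0.4000, 0.2000, 0.2000, 0.2000], E[r] = 1.4000, γ^t·E[r] = 1.400000, running G = 1.400000
t=1: π = [0.3200, 0.2400, 0.2200, 0.2200], E[r] = 1.3400, γ^t·E[r] = 0.938000, running G = 2.338000
t=2: π = [0.3240, 0.2300, 0.2080, 0.2380], E[r] = 1.4360, γ^t·E[r] = 0.703640, running G = 3.041640
t=3: π = [0.3200, 0.2332, 0.2094, 0.2374], E[r] = 1.4278, γ^t·E[r] = 0.489735, running G = 3.531375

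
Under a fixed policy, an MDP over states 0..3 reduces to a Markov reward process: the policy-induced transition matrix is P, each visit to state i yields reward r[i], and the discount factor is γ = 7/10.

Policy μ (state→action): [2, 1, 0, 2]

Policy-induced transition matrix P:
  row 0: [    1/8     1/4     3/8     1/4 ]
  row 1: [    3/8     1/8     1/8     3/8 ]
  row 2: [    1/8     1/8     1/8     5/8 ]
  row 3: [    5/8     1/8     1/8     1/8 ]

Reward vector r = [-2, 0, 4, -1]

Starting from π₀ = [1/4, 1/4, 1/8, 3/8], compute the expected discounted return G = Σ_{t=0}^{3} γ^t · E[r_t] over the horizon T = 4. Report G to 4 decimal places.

t=0: π = [0.2500, 0.2500, 0.1250, 0.3750], E[r] = -0.3750, γ^t·E[r] = -0.375000, running G = -0.375000
t=1: π = [0.3750, 0.1563, 0.1875, 0.2813], E[r] = -0.2813, γ^t·E[r] = -0.196875, running G = -0.571875
t=2: π = [0.3047, 0.1719, 0.2188, 0.3047], E[r] = -0.0391, γ^t·E[r] = -0.019141, running G = -0.591016
t=3: π = [0.3203, 0.1631, 0.2012, 0.3154], E[r] = -0.1514, γ^t·E[r] = -0.051919, running G = -0.642935

G = -0.6429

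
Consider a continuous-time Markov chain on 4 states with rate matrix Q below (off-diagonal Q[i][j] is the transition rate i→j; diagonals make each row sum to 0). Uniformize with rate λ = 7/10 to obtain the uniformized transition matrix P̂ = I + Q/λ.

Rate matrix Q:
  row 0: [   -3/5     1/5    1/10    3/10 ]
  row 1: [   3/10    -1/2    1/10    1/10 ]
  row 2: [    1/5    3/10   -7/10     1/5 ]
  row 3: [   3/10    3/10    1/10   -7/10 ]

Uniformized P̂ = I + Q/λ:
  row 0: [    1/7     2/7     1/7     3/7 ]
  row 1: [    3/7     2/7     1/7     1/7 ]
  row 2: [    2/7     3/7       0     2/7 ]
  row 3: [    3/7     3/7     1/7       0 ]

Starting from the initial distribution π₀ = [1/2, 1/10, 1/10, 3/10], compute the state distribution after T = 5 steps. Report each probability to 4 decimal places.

π = [0.3191, 0.3348, 0.1250, 0.2211]

t=0: π = [0.5000, 0.1000, 0.1000, 0.3000]
t=1: π = [0.2714, 0.3429, 0.1286, 0.2571]
t=2: π = [0.3327, 0.3408, 0.1245, 0.2020]
t=3: π = [0.3157, 0.3324, 0.1251, 0.2268]
t=4: π = [0.3205, 0.3360, 0.1250, 0.2185]
t=5: π = [0.3191, 0.3348, 0.1250, 0.2211]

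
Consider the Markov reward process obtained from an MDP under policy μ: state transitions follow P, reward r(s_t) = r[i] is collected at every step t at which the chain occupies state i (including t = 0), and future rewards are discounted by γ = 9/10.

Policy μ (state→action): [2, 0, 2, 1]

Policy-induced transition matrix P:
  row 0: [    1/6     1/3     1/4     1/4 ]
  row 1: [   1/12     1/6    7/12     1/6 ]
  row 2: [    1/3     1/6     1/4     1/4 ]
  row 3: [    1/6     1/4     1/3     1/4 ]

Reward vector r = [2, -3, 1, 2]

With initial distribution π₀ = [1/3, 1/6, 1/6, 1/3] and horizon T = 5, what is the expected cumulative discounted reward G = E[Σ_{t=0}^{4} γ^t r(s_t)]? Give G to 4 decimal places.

t=0: π = [0.3333, 0.1667, 0.1667, 0.3333], E[r] = 1.0000, γ^t·E[r] = 1.000000, running G = 1.000000
t=1: π = [0.1806, 0.2500, 0.3333, 0.2361], E[r] = 0.4167, γ^t·E[r] = 0.375000, running G = 1.375000
t=2: π = [0.2014, 0.2164, 0.3530, 0.2292], E[r] = 0.5648, γ^t·E[r] = 0.457500, running G = 1.832500
t=3: π = [0.2075, 0.2193, 0.3412, 0.2320], E[r] = 0.5621, γ^t·E[r] = 0.409781, running G = 2.242281
t=4: π = [0.2053, 0.2206, 0.3424, 0.2317], E[r] = 0.5547, γ^t·E[r] = 0.363930, running G = 2.606212

G = 2.6062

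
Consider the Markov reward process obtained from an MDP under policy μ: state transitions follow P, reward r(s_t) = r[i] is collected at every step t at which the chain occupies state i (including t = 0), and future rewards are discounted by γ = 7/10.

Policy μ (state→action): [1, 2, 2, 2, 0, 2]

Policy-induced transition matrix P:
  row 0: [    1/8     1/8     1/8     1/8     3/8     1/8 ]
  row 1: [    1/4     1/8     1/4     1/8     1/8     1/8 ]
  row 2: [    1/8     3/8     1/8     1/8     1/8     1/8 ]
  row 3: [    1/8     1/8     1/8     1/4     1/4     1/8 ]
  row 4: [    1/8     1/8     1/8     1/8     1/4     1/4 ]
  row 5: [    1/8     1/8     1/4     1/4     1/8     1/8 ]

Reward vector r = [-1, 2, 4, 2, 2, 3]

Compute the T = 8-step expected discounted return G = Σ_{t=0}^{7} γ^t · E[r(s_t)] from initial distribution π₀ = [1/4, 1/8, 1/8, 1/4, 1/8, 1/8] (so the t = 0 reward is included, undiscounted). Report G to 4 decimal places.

G = 5.9927

t=0: π = [0.2500, 0.1250, 0.1250, 0.2500, 0.1250, 0.1250], E[r] = 1.6250, γ^t·E[r] = 1.625000, running G = 1.625000
t=1: π = [0.1406, 0.1563, 0.1563, 0.1719, 0.2344, 0.1406], E[r] = 2.0313, γ^t·E[r] = 1.421875, running G = 3.046875
t=2: π = [0.1445, 0.1641, 0.1621, 0.1641, 0.2109, 0.1543], E[r] = 2.0449, γ^t·E[r] = 1.002012, running G = 4.048887
t=3: π = [0.1455, 0.1655, 0.1648, 0.1648, 0.2080, 0.1514], E[r] = 2.0444, γ^t·E[r] = 0.701241, running G = 4.750127
t=4: π = [0.1457, 0.1662, 0.1646, 0.1645, 0.2080, 0.1510], E[r] = 2.0432, γ^t·E[r] = 0.490561, running G = 5.240688
t=5: π = [0.1458, 0.1662, 0.1646, 0.1644, 0.2080, 0.1510], E[r] = 2.0430, γ^t·E[r] = 0.343362, running G = 5.584051
t=6: π = [0.1458, 0.1662, 0.1646, 0.1644, 0.2080, 0.1510], E[r] = 2.0430, γ^t·E[r] = 0.240354, running G = 5.824405
t=7: π = [0.1458, 0.1662, 0.1646, 0.1644, 0.2080, 0.1510], E[r] = 2.0430, γ^t·E[r] = 0.168248, running G = 5.992653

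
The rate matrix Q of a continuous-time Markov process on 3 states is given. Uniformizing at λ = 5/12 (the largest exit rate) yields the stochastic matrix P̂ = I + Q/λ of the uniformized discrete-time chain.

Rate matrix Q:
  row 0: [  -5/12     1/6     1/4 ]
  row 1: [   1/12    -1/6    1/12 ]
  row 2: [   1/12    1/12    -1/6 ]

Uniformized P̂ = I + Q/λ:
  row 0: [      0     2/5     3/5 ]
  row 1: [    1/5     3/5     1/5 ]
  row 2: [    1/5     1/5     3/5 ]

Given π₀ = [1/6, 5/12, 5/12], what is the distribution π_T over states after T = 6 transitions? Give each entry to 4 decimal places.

t=0: π = [0.1667, 0.4167, 0.4167]
t=1: π = [0.1667, 0.4000, 0.4333]
t=2: π = [0.1667, 0.3933, 0.4400]
t=3: π = [0.1667, 0.3907, 0.4427]
t=4: π = [0.1667, 0.3896, 0.4437]
t=5: π = [0.1667, 0.3892, 0.4442]
t=6: π = [0.1667, 0.3890, 0.4443]

π = [0.1667, 0.3890, 0.4443]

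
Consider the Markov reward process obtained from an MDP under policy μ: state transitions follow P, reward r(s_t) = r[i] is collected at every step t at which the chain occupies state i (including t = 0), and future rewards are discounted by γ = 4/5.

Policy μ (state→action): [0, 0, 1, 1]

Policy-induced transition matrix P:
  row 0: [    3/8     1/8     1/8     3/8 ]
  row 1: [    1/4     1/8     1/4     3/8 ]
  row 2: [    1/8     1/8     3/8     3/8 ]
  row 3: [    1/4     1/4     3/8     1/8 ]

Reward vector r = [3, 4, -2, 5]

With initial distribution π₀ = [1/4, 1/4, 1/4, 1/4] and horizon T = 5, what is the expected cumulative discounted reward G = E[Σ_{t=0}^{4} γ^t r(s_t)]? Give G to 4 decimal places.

G = 7.9840

t=0: π = [0.2500, 0.2500, 0.2500, 0.2500], E[r] = 2.5000, γ^t·E[r] = 2.500000, running G = 2.500000
t=1: π = [0.2500, 0.1563, 0.2813, 0.3125], E[r] = 2.3750, γ^t·E[r] = 1.900000, running G = 4.400000
t=2: π = [0.2461, 0.1641, 0.2930, 0.2969], E[r] = 2.2930, γ^t·E[r] = 1.467500, running G = 5.867500
t=3: π = [0.2441, 0.1621, 0.2930, 0.3008], E[r] = 2.2988, γ^t·E[r] = 1.177000, running G = 7.044500
t=4: π = [0.2439, 0.1626, 0.2937, 0.2998], E[r] = 2.2937, γ^t·E[r] = 0.939500, running G = 7.984000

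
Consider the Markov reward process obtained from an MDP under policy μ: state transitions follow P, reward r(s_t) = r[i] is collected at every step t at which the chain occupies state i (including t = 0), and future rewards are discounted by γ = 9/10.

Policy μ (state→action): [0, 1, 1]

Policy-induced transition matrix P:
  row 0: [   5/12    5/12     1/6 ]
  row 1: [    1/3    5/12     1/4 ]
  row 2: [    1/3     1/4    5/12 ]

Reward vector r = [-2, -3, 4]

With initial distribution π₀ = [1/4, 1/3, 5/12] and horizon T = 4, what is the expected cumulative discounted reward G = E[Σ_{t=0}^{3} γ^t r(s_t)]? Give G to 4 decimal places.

t=0: π = [0.2500, 0.3333, 0.4167], E[r] = 0.1667, γ^t·E[r] = 0.166667, running G = 0.166667
t=1: π = [0.3542, 0.3472, 0.2986], E[r] = -0.5556, γ^t·E[r] = -0.500000, running G = -0.333333
t=2: π = [0.3628, 0.3669, 0.2703], E[r] = -0.7454, γ^t·E[r] = -0.603750, running G = -0.937083
t=3: π = [0.3636, 0.3716, 0.2648], E[r] = -0.7828, γ^t·E[r] = -0.570656, running G = -1.507740

G = -1.5077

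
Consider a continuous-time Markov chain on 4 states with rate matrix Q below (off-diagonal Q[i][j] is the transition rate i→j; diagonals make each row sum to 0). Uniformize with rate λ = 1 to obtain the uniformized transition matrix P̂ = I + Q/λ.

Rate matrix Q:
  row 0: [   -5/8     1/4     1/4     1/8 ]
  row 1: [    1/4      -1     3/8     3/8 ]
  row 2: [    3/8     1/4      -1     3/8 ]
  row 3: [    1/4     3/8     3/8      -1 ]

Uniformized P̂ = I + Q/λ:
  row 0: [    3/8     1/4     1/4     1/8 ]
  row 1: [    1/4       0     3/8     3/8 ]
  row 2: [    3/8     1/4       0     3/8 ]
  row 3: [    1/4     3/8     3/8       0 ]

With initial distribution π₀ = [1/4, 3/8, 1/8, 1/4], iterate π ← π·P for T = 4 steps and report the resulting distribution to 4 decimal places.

t=0: π = [0.2500, 0.3750, 0.1250, 0.2500]
t=1: π = [0.2969, 0.1875, 0.2969, 0.2188]
t=2: π = [0.3242, 0.2305, 0.2266, 0.2188]
t=3: π = [0.3188, 0.2197, 0.2495, 0.2119]
t=4: π = [0.3210, 0.2216, 0.2416, 0.2158]

π = [0.3210, 0.2216, 0.2416, 0.2158]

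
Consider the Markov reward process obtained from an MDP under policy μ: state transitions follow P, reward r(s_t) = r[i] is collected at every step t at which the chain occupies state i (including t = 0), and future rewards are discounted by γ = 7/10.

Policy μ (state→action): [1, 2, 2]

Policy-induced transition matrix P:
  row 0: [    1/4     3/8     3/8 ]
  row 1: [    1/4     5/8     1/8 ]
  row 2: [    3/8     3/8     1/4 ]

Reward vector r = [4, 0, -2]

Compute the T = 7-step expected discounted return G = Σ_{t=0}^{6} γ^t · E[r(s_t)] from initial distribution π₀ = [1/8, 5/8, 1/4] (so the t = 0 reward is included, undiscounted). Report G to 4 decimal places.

t=0: π = [0.1250, 0.6250, 0.2500], E[r] = 0.0000, γ^t·E[r] = 0.000000, running G = 0.000000
t=1: π = [0.2813, 0.5313, 0.1875], E[r] = 0.7500, γ^t·E[r] = 0.525000, running G = 0.525000
t=2: π = [0.2734, 0.5078, 0.2188], E[r] = 0.6563, γ^t·E[r] = 0.321563, running G = 0.846563
t=3: π = [0.2773, 0.5020, 0.2207], E[r] = 0.6680, γ^t·E[r] = 0.229113, running G = 1.075676
t=4: π = [0.2776, 0.5005, 0.2219], E[r] = 0.6665, γ^t·E[r] = 0.160028, running G = 1.235703
t=5: π = [0.2777, 0.5001, 0.2221], E[r] = 0.6667, γ^t·E[r] = 0.112050, running G = 1.347753
t=6: π = [0.2778, 0.5000, 0.2222], E[r] = 0.6667, γ^t·E[r] = 0.078432, running G = 1.426186

G = 1.4262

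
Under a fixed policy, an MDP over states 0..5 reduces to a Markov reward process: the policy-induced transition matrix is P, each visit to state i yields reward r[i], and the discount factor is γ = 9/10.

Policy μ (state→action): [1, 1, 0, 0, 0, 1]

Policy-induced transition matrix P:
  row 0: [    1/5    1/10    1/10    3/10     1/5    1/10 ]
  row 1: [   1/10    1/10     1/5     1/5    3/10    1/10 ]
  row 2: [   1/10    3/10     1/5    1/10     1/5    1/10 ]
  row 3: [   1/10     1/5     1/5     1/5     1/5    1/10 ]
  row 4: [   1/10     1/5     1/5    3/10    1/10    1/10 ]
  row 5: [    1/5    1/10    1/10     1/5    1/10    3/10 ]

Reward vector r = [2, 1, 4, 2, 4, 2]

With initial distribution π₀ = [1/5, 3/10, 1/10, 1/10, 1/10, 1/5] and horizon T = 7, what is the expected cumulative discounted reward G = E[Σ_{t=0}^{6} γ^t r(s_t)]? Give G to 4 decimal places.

t=0: π = [0.2000, 0.3000, 0.1000, 0.1000, 0.1000, 0.2000], E[r] = 2.1000, γ^t·E[r] = 2.100000, running G = 2.100000
t=1: π = [0.1400, 0.1400, 0.1600, 0.2200, 0.2000, 0.1400], E[r] = 2.5800, γ^t·E[r] = 2.322000, running G = 4.422000
t=2: π = [0.1280, 0.1740, 0.1720, 0.2180, 0.1800, 0.1280], E[r] = 2.5300, γ^t·E[r] = 2.049300, running G = 6.471300
t=3: π = [0.1256, 0.1742, 0.1744, 0.2136, 0.1866, 0.1256], E[r] = 2.5478, γ^t·E[r] = 1.857346, running G = 8.328646
t=4: π = [0.1251, 0.1749, 0.1749, 0.2138, 0.1862, 0.1251], E[r] = 2.5473, γ^t·E[r] = 1.671257, running G = 9.999903
t=5: π = [0.1250, 0.1750, 0.1750, 0.2136, 0.1864, 0.1250], E[r] = 2.5477, γ^t·E[r] = 1.504388, running G = 11.504291
t=6: π = [0.1250, 0.1750, 0.1750, 0.2136, 0.1864, 0.1250], E[r] = 2.5477, γ^t·E[r] = 1.353959, running G = 12.858251

G = 12.8583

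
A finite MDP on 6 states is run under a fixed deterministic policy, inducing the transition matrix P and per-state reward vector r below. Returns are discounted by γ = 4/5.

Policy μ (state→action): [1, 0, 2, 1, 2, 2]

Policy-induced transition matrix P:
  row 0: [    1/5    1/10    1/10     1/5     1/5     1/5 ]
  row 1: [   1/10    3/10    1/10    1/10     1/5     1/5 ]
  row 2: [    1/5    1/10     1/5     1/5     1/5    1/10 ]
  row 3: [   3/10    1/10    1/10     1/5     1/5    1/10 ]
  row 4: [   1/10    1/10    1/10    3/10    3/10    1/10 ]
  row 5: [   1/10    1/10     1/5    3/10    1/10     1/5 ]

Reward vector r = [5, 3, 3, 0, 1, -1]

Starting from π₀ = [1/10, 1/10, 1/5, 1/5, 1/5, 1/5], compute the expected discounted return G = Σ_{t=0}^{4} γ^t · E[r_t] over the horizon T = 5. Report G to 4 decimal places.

t=0: π = [0.1000, 0.1000, 0.2000, 0.2000, 0.2000, 0.2000], E[r] = 1.4000, γ^t·E[r] = 1.400000, running G = 1.400000
t=1: π = [0.1700, 0.1200, 0.1400, 0.2300, 0.2000, 0.1400], E[r] = 1.6900, γ^t·E[r] = 1.352000, running G = 2.752000
t=2: π = [0.1770, 0.1240, 0.1280, 0.2220, 0.2060, 0.1430], E[r] = 1.7040, γ^t·E[r] = 1.090560, running G = 3.842560
t=3: π = [0.1749, 0.1248, 0.1271, 0.2225, 0.2063, 0.1444], E[r] = 1.6921, γ^t·E[r] = 0.866355, running G = 4.708915
t=4: π = [0.1747, 0.1250, 0.1272, 0.2226, 0.2062, 0.1444], E[r] = 1.6916, γ^t·E[r] = 0.692883, running G = 5.401799

G = 5.4018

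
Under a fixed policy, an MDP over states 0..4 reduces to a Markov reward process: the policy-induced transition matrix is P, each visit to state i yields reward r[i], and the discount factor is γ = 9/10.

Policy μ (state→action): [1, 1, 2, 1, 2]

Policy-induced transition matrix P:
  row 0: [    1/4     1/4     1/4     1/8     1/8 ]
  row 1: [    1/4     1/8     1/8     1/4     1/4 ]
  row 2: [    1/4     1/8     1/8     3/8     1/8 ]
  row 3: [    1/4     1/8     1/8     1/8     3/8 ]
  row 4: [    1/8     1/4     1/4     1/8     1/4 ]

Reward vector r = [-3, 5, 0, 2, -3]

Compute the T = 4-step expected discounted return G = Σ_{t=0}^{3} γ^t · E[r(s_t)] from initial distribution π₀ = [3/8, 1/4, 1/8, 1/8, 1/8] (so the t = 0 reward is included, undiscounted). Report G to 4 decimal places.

t=0: π = [0.3750, 0.2500, 0.1250, 0.1250, 0.1250], E[r] = 0.0000, γ^t·E[r] = 0.000000, running G = 0.000000
t=1: π = [0.2344, 0.1875, 0.1875, 0.1875, 0.2031], E[r] = 0.0000, γ^t·E[r] = 0.000000, running G = 0.000000
t=2: π = [0.2246, 0.1797, 0.1797, 0.1953, 0.2207], E[r] = -0.0469, γ^t·E[r] = -0.037969, running G = -0.037969
t=3: π = [0.2224, 0.1807, 0.1807, 0.1924, 0.2239], E[r] = -0.0508, γ^t·E[r] = -0.037020, running G = -0.074988

G = -0.0750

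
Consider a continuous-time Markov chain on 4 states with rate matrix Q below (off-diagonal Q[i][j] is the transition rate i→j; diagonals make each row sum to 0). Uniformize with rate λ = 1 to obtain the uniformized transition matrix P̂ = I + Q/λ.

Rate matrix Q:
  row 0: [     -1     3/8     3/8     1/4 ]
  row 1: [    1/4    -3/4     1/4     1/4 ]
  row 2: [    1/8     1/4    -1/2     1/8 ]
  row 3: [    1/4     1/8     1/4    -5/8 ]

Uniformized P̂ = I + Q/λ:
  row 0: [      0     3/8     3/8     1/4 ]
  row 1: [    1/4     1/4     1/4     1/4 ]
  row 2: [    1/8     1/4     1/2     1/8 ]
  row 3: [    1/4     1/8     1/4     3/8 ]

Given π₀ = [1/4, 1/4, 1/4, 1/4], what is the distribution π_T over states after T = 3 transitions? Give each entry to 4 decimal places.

π = [0.1636, 0.2412, 0.3599, 0.2354]

t=0: π = [0.2500, 0.2500, 0.2500, 0.2500]
t=1: π = [0.1563, 0.2500, 0.3438, 0.2500]
t=2: π = [0.1680, 0.2383, 0.3555, 0.2383]
t=3: π = [0.1636, 0.2412, 0.3599, 0.2354]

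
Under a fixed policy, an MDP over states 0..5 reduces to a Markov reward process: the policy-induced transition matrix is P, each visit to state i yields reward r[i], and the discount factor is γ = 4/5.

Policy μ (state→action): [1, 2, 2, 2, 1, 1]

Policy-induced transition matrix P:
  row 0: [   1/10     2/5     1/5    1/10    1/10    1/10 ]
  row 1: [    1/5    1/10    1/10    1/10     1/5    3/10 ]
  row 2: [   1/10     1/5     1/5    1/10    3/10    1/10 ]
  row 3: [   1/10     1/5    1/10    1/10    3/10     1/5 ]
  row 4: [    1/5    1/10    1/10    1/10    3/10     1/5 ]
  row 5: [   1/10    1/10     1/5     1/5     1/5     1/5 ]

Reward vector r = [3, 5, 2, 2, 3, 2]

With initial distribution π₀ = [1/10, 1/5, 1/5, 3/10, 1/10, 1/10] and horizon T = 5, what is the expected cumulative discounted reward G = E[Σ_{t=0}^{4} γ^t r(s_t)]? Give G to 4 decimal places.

t=0: π = [0.1000, 0.2000, 0.2000, 0.3000, 0.1000, 0.1000], E[r] = 2.8000, γ^t·E[r] = 2.800000, running G = 2.800000
t=1: π = [0.1300, 0.1800, 0.1400, 0.1100, 0.2500, 0.1900], E[r] = 2.9200, γ^t·E[r] = 2.336000, running G = 5.136000
t=2: π = [0.1430, 0.1640, 0.1460, 0.1190, 0.2370, 0.1910], E[r] = 2.8720, γ^t·E[r] = 1.838080, running G = 6.974080
t=3: π = [0.1401, 0.1694, 0.1480, 0.1191, 0.2359, 0.1875], E[r] = 2.8842, γ^t·E[r] = 1.476710, running G = 8.450790
t=4: π = [0.1405, 0.1687, 0.1476, 0.1188, 0.2363, 0.1881], E[r] = 2.8830, γ^t·E[r] = 1.180893, running G = 9.631684

G = 9.6317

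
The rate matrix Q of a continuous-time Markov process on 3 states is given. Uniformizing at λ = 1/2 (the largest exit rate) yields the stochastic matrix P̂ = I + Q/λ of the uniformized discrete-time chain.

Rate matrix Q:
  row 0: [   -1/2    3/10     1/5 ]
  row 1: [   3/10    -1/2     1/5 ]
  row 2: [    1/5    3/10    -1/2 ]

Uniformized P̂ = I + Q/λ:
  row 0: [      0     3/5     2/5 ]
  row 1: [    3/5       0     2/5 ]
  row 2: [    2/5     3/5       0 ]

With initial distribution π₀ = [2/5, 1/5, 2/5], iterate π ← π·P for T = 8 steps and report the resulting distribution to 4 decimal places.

π = [0.3422, 0.3721, 0.2858]

t=0: π = [0.4000, 0.2000, 0.4000]
t=1: π = [0.2800, 0.4800, 0.2400]
t=2: π = [0.3840, 0.3120, 0.3040]
t=3: π = [0.3088, 0.4128, 0.2784]
t=4: π = [0.3590, 0.3523, 0.2886]
t=5: π = [0.3268, 0.3886, 0.2845]
t=6: π = [0.3470, 0.3668, 0.2862]
t=7: π = [0.3346, 0.3799, 0.2855]
t=8: π = [0.3422, 0.3721, 0.2858]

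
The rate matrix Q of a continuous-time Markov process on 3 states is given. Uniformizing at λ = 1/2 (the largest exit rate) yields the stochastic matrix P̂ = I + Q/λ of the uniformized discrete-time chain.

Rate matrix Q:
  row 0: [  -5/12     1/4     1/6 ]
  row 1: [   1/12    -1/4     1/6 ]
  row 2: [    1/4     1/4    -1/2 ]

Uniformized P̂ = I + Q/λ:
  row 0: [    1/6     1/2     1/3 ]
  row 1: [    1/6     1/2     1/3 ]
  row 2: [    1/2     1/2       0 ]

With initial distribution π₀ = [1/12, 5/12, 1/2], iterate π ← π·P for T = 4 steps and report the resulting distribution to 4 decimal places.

t=0: π = [0.0833, 0.4167, 0.5000]
t=1: π = [0.3333, 0.5000, 0.1667]
t=2: π = [0.2222, 0.5000, 0.2778]
t=3: π = [0.2593, 0.5000, 0.2407]
t=4: π = [0.2469, 0.5000, 0.2531]

π = [0.2469, 0.5000, 0.2531]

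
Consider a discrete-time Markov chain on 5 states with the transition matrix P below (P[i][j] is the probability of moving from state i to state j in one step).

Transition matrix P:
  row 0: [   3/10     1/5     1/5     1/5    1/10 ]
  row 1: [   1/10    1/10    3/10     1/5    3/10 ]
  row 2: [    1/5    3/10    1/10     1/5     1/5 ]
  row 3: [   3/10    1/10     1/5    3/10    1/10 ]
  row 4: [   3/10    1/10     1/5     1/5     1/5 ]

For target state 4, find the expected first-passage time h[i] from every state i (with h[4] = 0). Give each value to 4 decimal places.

First-step conditioning: h[4] = 0; for i ≠ 4, h[i] = 1 + Σ_k P[i][k]·h[k].
  h[0] = 1 + 3/10·h[0] + 1/5·h[1] + 1/5·h[2] + 1/5·h[3]
  h[1] = 1 + 1/10·h[0] + 1/10·h[1] + 3/10·h[2] + 1/5·h[3]
  h[2] = 1 + 1/5·h[0] + 3/10·h[1] + 1/10·h[2] + 1/5·h[3]
  h[3] = 1 + 3/10·h[0] + 1/10·h[1] + 1/5·h[2] + 3/10·h[3]
Solving the 4×4 linear system over states ≠ 4 gives exactly h = [5400/841, 4365/841, 4815/841, 5515/841, 0] (h[4] = 0 is the target).

h = [6.4209, 5.1902, 5.7253, 6.5577, 0.0000]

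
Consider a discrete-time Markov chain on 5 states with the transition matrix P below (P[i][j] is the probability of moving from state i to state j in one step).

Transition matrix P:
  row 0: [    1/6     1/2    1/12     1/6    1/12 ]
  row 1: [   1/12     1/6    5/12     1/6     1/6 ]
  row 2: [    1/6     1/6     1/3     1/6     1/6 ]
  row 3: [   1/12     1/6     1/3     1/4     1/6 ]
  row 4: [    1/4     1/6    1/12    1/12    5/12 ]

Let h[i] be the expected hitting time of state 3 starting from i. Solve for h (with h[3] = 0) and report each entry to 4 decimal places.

h = [6.6214, 6.6860, 6.6810, 0.0000, 7.4167]

First-step conditioning: h[3] = 0; for i ≠ 3, h[i] = 1 + Σ_k P[i][k]·h[k].
  h[0] = 1 + 1/6·h[0] + 1/2·h[1] + 1/12·h[2] + 1/12·h[4]
  h[1] = 1 + 1/12·h[0] + 1/6·h[1] + 5/12·h[2] + 1/6·h[4]
  h[2] = 1 + 1/6·h[0] + 1/6·h[1] + 1/3·h[2] + 1/6·h[4]
  h[4] = 1 + 1/4·h[0] + 1/6·h[1] + 1/12·h[2] + 5/12·h[4]
Solving the 4×4 linear system over states ≠ 3 gives exactly h = [7992/1207, 8070/1207, 8064/1207, 0, 8952/1207] (h[3] = 0 is the target).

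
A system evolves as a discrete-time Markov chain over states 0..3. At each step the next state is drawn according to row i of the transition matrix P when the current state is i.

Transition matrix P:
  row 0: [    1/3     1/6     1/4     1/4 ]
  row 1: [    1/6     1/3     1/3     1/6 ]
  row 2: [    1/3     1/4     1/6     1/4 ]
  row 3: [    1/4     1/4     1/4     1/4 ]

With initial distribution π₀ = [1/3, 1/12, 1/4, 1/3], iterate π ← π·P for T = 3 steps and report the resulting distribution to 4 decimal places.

t=0: π = [0.3333, 0.0833, 0.2500, 0.3333]
t=1: π = [0.2917, 0.2292, 0.2361, 0.2431]
t=2: π = [0.2749, 0.2448, 0.2494, 0.2309]
t=3: π = [0.2733, 0.2475, 0.2496, 0.2296]

π = [0.2733, 0.2475, 0.2496, 0.2296]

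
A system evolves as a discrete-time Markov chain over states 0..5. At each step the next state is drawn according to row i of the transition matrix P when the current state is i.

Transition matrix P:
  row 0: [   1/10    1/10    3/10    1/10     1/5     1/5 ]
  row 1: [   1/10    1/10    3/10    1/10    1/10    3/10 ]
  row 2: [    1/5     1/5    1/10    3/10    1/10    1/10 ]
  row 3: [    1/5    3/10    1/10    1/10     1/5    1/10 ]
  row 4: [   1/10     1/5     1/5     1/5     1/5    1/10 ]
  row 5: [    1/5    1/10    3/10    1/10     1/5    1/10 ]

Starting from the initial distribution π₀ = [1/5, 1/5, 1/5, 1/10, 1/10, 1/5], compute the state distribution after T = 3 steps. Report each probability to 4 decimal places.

t=0: π = [0.2000, 0.2000, 0.2000, 0.1000, 0.1000, 0.2000]
t=1: π = [0.1500, 0.1500, 0.2300, 0.1500, 0.1600, 0.1600]
t=2: π = [0.1540, 0.1690, 0.2080, 0.1620, 0.1620, 0.1450]
t=3: π = [0.1515, 0.1694, 0.2098, 0.1578, 0.1623, 0.1492]

π = [0.1515, 0.1694, 0.2098, 0.1578, 0.1623, 0.1492]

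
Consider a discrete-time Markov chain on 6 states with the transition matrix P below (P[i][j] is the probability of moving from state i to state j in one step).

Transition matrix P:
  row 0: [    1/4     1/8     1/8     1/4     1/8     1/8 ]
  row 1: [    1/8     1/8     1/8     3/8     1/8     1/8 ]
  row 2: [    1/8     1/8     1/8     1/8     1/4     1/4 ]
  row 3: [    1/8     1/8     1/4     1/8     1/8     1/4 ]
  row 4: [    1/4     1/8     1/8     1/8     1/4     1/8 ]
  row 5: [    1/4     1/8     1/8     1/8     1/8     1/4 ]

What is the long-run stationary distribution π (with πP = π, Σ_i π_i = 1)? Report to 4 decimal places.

Balance equations π_j = Σ_i π_i·P[i][j]:
  π_0 = 1/4·π_0 + 1/8·π_1 + 1/8·π_2 + 1/8·π_3 + 1/4·π_4 + 1/4·π_5
  π_1 = 1/8·π_0 + 1/8·π_1 + 1/8·π_2 + 1/8·π_3 + 1/8·π_4 + 1/8·π_5
  π_2 = 1/8·π_0 + 1/8·π_1 + 1/8·π_2 + 1/4·π_3 + 1/8·π_4 + 1/8·π_5
  π_3 = 1/4·π_0 + 3/8·π_1 + 1/8·π_2 + 1/8·π_3 + 1/8·π_4 + 1/8·π_5
  π_4 = 1/8·π_0 + 1/8·π_1 + 1/4·π_2 + 1/8·π_3 + 1/4·π_4 + 1/8·π_5
  normalize: π_0 + π_1 + π_2 + π_3 + π_4 + π_5 = 1
Solving the linear system gives exactly π = [403/2084, 1/8, 615/4168, 94/521, 4783/29176, 5535/29176].

π = [0.1934, 0.1250, 0.1476, 0.1804, 0.1639, 0.1897]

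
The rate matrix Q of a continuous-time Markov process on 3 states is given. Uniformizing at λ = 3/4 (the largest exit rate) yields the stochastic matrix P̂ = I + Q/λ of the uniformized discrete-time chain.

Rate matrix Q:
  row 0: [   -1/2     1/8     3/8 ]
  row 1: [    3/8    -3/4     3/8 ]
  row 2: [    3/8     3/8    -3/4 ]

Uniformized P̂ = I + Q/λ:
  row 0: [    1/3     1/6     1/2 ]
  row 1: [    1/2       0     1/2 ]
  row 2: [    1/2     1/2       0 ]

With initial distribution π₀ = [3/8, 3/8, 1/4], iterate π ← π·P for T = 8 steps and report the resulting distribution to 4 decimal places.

t=0: π = [0.3750, 0.3750, 0.2500]
t=1: π = [0.4375, 0.1875, 0.3750]
t=2: π = [0.4271, 0.2604, 0.3125]
t=3: π = [0.4288, 0.2274, 0.3438]
t=4: π = [0.4285, 0.2433, 0.3281]
t=5: π = [0.4286, 0.2355, 0.3359]
t=6: π = [0.4286, 0.2394, 0.3320]
t=7: π = [0.4286, 0.2374, 0.3340]
t=8: π = [0.4286, 0.2384, 0.3330]

π = [0.4286, 0.2384, 0.3330]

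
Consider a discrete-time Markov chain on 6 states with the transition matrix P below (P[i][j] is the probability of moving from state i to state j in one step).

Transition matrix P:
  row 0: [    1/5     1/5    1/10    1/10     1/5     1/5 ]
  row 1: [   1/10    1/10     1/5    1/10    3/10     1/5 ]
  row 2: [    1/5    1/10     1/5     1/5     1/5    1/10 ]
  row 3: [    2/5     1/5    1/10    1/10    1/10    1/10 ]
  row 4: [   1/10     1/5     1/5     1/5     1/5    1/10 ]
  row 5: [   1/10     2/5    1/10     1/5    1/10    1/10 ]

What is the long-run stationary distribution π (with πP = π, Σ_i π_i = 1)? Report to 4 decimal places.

π = [0.1776, 0.1928, 0.1537, 0.1482, 0.1908, 0.1370]

Balance equations π_j = Σ_i π_i·P[i][j]:
  π_0 = 1/5·π_0 + 1/10·π_1 + 1/5·π_2 + 2/5·π_3 + 1/10·π_4 + 1/10·π_5
  π_1 = 1/5·π_0 + 1/10·π_1 + 1/10·π_2 + 1/5·π_3 + 1/5·π_4 + 2/5·π_5
  π_2 = 1/10·π_0 + 1/5·π_1 + 1/5·π_2 + 1/10·π_3 + 1/5·π_4 + 1/10·π_5
  π_3 = 1/10·π_0 + 1/10·π_1 + 1/5·π_2 + 1/10·π_3 + 1/5·π_4 + 1/5·π_5
  π_4 = 1/5·π_0 + 3/10·π_1 + 1/5·π_2 + 1/10·π_3 + 1/5·π_4 + 1/10·π_5
  normalize: π_0 + π_1 + π_2 + π_3 + π_4 + π_5 = 1
Solving the linear system gives exactly π = [2827/15920, 21481/111440, 17131/111440, 1651/11144, 10629/55720, 15271/111440].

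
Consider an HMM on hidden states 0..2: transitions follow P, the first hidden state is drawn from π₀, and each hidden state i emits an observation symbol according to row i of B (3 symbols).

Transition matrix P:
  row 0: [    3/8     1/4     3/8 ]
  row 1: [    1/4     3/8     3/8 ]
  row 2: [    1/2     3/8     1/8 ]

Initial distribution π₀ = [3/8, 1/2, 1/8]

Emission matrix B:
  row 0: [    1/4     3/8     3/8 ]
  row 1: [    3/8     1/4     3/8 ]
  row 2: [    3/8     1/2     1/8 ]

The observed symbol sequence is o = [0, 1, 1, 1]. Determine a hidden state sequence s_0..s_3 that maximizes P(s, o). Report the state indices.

t=0: δ = [9.375e-02, 1.875e-01, 4.688e-02]  (obs o_0=0)
t=1: δ = [1.758e-02, 1.758e-02, 3.516e-02]  ψ = [1, 1, 1]  (obs o_1=1)
t=2: δ = [6.592e-03, 3.296e-03, 3.296e-03]  ψ = [2, 2, 0]  (obs o_2=1)
t=3: δ = [9.270e-04, 4.120e-04, 1.236e-03]  ψ = [0, 0, 0]  (obs o_3=1)
backtrack: best end state = 2; path = [1, 2, 0, 2]

path = [1, 2, 0, 2]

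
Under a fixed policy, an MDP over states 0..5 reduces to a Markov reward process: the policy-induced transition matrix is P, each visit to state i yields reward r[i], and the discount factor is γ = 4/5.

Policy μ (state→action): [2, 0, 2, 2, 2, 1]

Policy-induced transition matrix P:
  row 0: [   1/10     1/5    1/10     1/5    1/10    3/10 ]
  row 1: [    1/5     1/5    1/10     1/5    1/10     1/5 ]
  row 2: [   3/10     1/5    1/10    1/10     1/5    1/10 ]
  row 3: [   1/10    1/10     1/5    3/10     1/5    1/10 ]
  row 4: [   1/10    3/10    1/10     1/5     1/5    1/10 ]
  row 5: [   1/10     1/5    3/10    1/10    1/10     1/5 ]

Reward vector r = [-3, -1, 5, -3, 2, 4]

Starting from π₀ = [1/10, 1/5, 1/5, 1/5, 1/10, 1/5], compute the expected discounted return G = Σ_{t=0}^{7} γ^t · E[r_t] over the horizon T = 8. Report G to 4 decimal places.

G = 2.5373

t=0: π = [0.1000, 0.2000, 0.2000, 0.2000, 0.1000, 0.2000], E[r] = 0.9000, γ^t·E[r] = 0.900000, running G = 0.900000
t=1: π = [0.1600, 0.1900, 0.1600, 0.1800, 0.1500, 0.1600], E[r] = 0.5300, γ^t·E[r] = 0.424000, running G = 1.324000
t=2: π = [0.1510, 0.1970, 0.1500, 0.1860, 0.1490, 0.1670], E[r] = 0.5080, γ^t·E[r] = 0.325120, running G = 1.649120
t=3: π = [0.1497, 0.1963, 0.1520, 0.1869, 0.1485, 0.1666], E[r] = 0.5173, γ^t·E[r] = 0.264858, running G = 1.913978
t=4: π = [0.1500, 0.1962, 0.1520, 0.1868, 0.1487, 0.1662], E[r] = 0.5157, γ^t·E[r] = 0.211235, running G = 2.125212
t=5: π = [0.1500, 0.1962, 0.1519, 0.1869, 0.1488, 0.1662], E[r] = 0.5153, γ^t·E[r] = 0.168860, running G = 2.294072
t=6: π = [0.1500, 0.1962, 0.1519, 0.1869, 0.1488, 0.1662], E[r] = 0.5154, γ^t·E[r] = 0.135099, running G = 2.429171
t=7: π = [0.1500, 0.1962, 0.1519, 0.1869, 0.1488, 0.1662], E[r] = 0.5154, γ^t·E[r] = 0.108079, running G = 2.537250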